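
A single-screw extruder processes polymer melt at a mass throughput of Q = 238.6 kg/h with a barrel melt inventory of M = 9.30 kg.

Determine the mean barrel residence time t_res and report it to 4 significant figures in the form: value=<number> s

Convert throughput: Q = 238.6 kg/h = 238.6/3600 = 0.0662778 kg/s
t_res = M / Q_s = 9.30 ÷ 0.0662778 = 140.319 s

value=140.3 s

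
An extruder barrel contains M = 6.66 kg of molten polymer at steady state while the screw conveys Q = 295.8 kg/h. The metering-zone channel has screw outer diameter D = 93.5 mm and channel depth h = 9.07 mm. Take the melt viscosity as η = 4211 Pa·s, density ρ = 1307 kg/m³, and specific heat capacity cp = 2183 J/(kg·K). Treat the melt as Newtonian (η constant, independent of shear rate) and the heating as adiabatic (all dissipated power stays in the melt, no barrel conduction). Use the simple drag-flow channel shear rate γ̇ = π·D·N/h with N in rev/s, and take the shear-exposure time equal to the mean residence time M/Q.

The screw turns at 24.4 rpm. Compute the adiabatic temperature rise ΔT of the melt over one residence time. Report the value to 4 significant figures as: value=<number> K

Throughput in SI: Q_s = 295.8 kg/h ÷ 3600 s/h = 0.0821667 kg/s
Mean residence time: t_res = M/Q_s = 6.66 kg / 0.0821667 kg/s = 81.0548 s
Convert to SI: D = 0.0935 m, h = 0.00907 m, N = 24.4/60 = 0.406667 rev/s
γ̇ = π·D·N / h = π · 0.0935 · 0.406667 / 0.00907 = 13.1702 s⁻¹
ΔT = η·γ̇²·t_res / (ρ·cp) = 4211 · (13.1702)² · 81.0548 / (1307 · 2183) = 20.7501 K

value=20.75 K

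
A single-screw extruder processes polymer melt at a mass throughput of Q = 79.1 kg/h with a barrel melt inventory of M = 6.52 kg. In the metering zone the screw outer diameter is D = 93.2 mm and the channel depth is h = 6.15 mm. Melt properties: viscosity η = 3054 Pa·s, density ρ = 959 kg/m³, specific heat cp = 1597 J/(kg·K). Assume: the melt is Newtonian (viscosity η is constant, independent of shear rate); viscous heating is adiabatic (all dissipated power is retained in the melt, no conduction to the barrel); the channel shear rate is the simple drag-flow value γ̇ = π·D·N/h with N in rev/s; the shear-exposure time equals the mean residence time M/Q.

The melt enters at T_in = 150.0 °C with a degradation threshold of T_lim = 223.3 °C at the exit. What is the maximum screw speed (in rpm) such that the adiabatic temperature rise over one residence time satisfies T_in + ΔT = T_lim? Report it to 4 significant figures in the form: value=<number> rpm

Throughput in SI: Q_s = 79.1 kg/h ÷ 3600 s/h = 0.0219722 kg/s
Mean residence time: t_res = M/Q_s = 6.52 kg / 0.0219722 kg/s = 296.738 s
D = 93.2 mm = 0.0932 m;  h = 6.15 mm = 0.00615 m
Allowable rise: ΔT_a = T_lim − T_in = 223.3 − 150.0 = 73.3 K
Invert ΔT = ηγ̇²t_res/(ρcp) for γ̇: γ̇_max² = ΔT_a ρ cp / (η t_res) = 73.3·959·1597 / (3054·296.738) = 123.875 s⁻²
γ̇_max = √123.875 = 11.1299 s⁻¹
N_max = γ̇_max h / (πD) = 11.1299·0.00615/(π·0.0932) = 0.233777 rev/s → ×60 = 14.0266 rpm

value=14.03 rpm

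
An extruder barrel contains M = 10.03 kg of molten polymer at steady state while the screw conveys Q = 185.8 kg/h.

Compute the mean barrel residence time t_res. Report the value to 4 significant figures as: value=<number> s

Convert throughput: Q = 185.8 kg/h = 185.8/3600 = 0.0516111 kg/s
Mean residence time: t_res = M/Q_s = 10.03 kg / 0.0516111 kg/s = 194.338 s

value=194.3 s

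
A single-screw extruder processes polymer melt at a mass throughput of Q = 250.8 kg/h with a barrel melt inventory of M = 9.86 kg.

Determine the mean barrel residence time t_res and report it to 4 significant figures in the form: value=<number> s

Convert throughput: Q = 250.8 kg/h = 250.8/3600 = 0.0696667 kg/s
t_res = M / Q_s = 9.86 ÷ 0.0696667 = 141.531 s

value=141.5 s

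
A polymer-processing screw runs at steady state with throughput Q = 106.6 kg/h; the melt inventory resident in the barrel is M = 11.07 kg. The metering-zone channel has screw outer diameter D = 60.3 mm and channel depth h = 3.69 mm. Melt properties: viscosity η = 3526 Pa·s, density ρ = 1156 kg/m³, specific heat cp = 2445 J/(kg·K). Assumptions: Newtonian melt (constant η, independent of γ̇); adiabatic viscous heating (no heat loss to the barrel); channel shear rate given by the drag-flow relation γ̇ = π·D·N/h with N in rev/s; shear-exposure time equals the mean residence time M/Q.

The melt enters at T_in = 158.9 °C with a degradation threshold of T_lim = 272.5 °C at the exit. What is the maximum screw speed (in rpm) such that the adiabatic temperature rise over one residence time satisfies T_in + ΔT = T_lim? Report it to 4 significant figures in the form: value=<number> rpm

value=18.24 rpm

Convert throughput: Q = 106.6 kg/h = 106.6/3600 = 0.0296111 kg/s
t_res = M / Q_s = 11.07 / 0.0296111 = 373.846 s
Geometry in SI: D = 60.3 mm → 0.0603 m, h = 3.69 mm → 0.00369 m
ΔT_a = T_lim − T_in = 272.5 − 158.9 = 113.6 K
γ̇_max² = ΔT_a·ρ·cp / (η·t_res) = [113.6 × 1156 × 2445] / [3526 × 373.846] = 243.579 s⁻²
γ̇_max = √243.579 = 15.607 s⁻¹
N_max = γ̇_max·h / (π·D) = 15.607 · 0.00369 / (π · 0.0603) = 0.304004 rev/s = 18.2402 rpm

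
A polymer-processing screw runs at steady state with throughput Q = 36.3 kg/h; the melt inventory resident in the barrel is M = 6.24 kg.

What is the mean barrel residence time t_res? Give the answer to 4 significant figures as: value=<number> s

Convert throughput: Q = 36.3 kg/h = 36.3/3600 = 0.0100833 kg/s
t_res = M / Q_s = 6.24 / 0.0100833 = 618.843 s

value=618.8 s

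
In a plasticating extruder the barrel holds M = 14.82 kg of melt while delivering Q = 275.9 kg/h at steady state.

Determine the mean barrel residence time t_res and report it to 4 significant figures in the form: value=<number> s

value=193.4 s

Convert throughput: Q = 275.9 kg/h = 275.9/3600 = 0.0766389 kg/s
t_res = M / Q_s = 14.82 ÷ 0.0766389 = 193.374 s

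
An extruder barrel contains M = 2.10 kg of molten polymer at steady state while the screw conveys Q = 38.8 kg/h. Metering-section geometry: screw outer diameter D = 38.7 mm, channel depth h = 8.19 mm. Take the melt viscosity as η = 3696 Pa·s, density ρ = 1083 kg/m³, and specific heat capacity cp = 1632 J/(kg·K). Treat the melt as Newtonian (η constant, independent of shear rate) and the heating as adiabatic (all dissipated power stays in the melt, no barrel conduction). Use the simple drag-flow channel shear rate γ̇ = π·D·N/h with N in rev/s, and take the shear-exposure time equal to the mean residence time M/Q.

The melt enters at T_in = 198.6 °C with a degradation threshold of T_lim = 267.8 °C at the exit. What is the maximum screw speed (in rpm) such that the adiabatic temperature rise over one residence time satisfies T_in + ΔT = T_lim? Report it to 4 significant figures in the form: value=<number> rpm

value=52.67 rpm

Throughput in SI: Q_s = 38.8 kg/h ÷ 3600 s/h = 0.0107778 kg/s
Mean residence time: t_res = M/Q_s = 2.10 kg / 0.0107778 kg/s = 194.845 s
Geometry in SI: D = 38.7 mm → 0.0387 m, h = 8.19 mm → 0.00819 m
ΔT_a = T_lim − T_in = 267.8 − 198.6 = 69.2 K
γ̇_max² = ΔT_a·ρ·cp / (η·t_res) = [69.2 × 1083 × 1632] / [3696 × 194.845] = 169.837 s⁻²
γ̇_max = √169.837 = 13.0322 s⁻¹
N_max = γ̇_max·h / (π·D) = 13.0322 · 0.00819 / (π · 0.0387) = 0.877889 rev/s = 52.6733 rpm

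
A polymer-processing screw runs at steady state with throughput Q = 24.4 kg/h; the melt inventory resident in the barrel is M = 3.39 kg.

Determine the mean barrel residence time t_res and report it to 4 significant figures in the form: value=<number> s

Convert throughput: Q = 24.4 kg/h = 24.4/3600 = 0.00677778 kg/s
t_res = M / Q_s = 3.39 / 0.00677778 = 500.164 s

value=500.2 s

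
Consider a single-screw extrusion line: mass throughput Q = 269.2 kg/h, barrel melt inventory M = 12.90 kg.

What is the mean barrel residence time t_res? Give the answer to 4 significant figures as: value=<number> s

Q_s = Q / 3600 = 269.2 / 3600 = 0.0747778 kg/s
t_res = M / Q_s = 12.90 / 0.0747778 = 172.511 s

value=172.5 s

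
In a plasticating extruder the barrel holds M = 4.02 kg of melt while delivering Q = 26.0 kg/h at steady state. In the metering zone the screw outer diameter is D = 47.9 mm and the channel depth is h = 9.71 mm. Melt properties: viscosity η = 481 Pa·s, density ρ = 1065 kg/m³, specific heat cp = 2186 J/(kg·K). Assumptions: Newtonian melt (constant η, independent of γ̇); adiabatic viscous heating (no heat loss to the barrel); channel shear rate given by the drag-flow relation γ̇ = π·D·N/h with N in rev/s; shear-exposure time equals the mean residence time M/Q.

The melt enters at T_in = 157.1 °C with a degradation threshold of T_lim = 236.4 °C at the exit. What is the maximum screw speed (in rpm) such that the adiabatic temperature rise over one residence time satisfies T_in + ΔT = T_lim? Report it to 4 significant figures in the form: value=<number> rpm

value=101.7 rpm

Throughput in SI: Q_s = 26.0 kg/h ÷ 3600 s/h = 0.00722222 kg/s
t_res = M / Q_s = 4.02 ÷ 0.00722222 = 556.615 s
Convert to metres: D = 0.0479 m, h = 0.00971 m
ΔT_a = T_lim − T_in = 236.4 °C − 157.1 °C = 79.3 K
γ̇_max² = ΔT_a·ρ·cp / (η·t_res) = [79.3 × 1065 × 2186] / [481 × 556.615] = 689.561 s⁻²
γ̇_max = sqrt(689.561) = 26.2595 s⁻¹
Solve γ̇ = πDN/h for N: N_max = γ̇_max·h/(π·D) = 26.2595 × 0.00971 / (π × 0.0479) = 1.69442 rev/s = 101.665 rpm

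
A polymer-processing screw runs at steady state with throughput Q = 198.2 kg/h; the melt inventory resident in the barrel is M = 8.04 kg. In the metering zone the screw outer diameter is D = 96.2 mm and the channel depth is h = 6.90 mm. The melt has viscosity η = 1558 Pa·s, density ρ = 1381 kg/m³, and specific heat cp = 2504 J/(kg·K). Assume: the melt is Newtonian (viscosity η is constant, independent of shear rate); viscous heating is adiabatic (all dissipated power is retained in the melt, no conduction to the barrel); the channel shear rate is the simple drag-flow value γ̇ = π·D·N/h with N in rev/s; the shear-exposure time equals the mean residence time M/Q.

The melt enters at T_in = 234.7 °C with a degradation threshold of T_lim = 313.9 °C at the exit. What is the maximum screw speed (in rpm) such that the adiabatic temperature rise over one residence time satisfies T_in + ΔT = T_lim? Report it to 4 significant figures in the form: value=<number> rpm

Convert throughput: Q = 198.2 kg/h = 198.2/3600 = 0.0550556 kg/s
Mean residence time: t_res = M/Q_s = 8.04 kg / 0.0550556 kg/s = 146.034 s
D = 96.2 mm = 0.0962 m;  h = 6.90 mm = 0.0069 m
ΔT_a = T_lim − T_in = 313.9 °C − 234.7 °C = 79.2 K
γ̇_max² = ΔT_a·ρ·cp / (η·t_res) = [79.2 × 1381 × 2504] / [1558 × 146.034] = 1203.73 s⁻²
Take the square root: γ̇_max = √(1203.73) = 34.6949 s⁻¹
Solve γ̇ = πDN/h for N: N_max = γ̇_max·h/(π·D) = 34.6949 × 0.0069 / (π × 0.0962) = 0.792117 rev/s = 47.527 rpm

value=47.53 rpm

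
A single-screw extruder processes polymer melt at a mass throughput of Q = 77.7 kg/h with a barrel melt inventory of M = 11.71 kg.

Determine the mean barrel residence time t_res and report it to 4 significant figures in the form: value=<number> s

value=542.5 s

Throughput in SI: Q_s = 77.7 kg/h ÷ 3600 s/h = 0.0215833 kg/s
t_res = M / Q_s = 11.71 ÷ 0.0215833 = 542.548 s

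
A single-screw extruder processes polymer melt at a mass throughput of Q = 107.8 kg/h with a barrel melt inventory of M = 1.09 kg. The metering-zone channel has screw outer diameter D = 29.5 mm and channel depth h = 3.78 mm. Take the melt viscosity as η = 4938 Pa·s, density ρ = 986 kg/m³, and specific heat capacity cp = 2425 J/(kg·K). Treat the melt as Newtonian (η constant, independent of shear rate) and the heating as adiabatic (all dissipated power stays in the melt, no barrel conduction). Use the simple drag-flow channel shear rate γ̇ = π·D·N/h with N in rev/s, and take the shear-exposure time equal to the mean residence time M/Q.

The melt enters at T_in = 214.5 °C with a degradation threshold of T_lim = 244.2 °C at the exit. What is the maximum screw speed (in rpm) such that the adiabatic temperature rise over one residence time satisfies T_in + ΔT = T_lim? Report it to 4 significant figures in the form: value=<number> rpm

value=48.64 rpm

Convert throughput: Q = 107.8 kg/h = 107.8/3600 = 0.0299444 kg/s
t_res = M / Q_s = 1.09 / 0.0299444 = 36.4007 s
Geometry in SI: D = 29.5 mm → 0.0295 m, h = 3.78 mm → 0.00378 m
ΔT_a = T_lim − T_in = 244.2 °C − 214.5 °C = 29.7 K
Invert ΔT = ηγ̇²t_res/(ρcp) for γ̇: γ̇_max² = ΔT_a ρ cp / (η t_res) = 29.7·986·2425 / (4938·36.4007) = 395.079 s⁻²
γ̇_max = √395.079 = 19.8766 s⁻¹
Solve γ̇ = πDN/h for N: N_max = γ̇_max·h/(π·D) = 19.8766 × 0.00378 / (π × 0.0295) = 0.810703 rev/s = 48.6422 rpm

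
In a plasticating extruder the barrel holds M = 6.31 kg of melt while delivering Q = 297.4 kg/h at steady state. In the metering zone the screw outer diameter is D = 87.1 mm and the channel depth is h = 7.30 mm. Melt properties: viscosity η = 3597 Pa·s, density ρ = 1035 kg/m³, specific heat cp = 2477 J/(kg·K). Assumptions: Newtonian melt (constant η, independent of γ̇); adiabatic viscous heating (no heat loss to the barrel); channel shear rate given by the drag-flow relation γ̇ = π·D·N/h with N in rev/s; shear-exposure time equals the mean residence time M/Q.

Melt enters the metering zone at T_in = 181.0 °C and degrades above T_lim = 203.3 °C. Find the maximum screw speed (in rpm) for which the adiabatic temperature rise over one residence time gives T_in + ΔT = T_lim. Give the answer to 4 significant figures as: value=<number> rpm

Convert throughput: Q = 297.4 kg/h = 297.4/3600 = 0.0826111 kg/s
t_res = M / Q_s = 6.31 / 0.0826111 = 76.382 s
Geometry in SI: D = 87.1 mm → 0.0871 m, h = 7.30 mm → 0.0073 m
ΔT_a = T_lim − T_in = 203.3 °C − 181.0 °C = 22.3 K
γ̇_max² = ΔT_a·ρ·cp / (η·t_res) = [22.3 × 1035 × 2477] / [3597 × 76.382] = 208.085 s⁻²
Take the square root: γ̇_max = √(208.085) = 14.4251 s⁻¹
N_max = γ̇_max h / (πD) = 14.4251·0.0073/(π·0.0871) = 0.384835 rev/s → ×60 = 23.0901 rpm

value=23.09 rpm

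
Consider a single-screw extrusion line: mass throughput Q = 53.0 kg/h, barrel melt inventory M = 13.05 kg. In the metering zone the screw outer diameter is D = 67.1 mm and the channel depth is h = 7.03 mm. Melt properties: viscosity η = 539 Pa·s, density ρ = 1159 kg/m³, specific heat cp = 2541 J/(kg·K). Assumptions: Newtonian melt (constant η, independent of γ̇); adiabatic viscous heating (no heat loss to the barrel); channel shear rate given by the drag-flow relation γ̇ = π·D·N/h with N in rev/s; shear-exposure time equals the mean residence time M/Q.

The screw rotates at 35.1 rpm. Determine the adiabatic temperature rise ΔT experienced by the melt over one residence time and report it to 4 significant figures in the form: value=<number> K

value=49.92 K

Convert throughput: Q = 53.0 kg/h = 53.0/3600 = 0.0147222 kg/s
Mean residence time: t_res = M/Q_s = 13.05 kg / 0.0147222 kg/s = 886.415 s
Convert to SI: D = 0.0671 m, h = 0.00703 m, N = 35.1/60 = 0.585 rev/s
Shear rate: γ̇ = πDN/h = π·0.0671·0.585/0.00703 = 17.5418 s⁻¹
ΔT = η·γ̇²·t_res/(ρ·cp) = [539 × 17.5418² × 886.415] / [1159 × 2541] = 49.921 K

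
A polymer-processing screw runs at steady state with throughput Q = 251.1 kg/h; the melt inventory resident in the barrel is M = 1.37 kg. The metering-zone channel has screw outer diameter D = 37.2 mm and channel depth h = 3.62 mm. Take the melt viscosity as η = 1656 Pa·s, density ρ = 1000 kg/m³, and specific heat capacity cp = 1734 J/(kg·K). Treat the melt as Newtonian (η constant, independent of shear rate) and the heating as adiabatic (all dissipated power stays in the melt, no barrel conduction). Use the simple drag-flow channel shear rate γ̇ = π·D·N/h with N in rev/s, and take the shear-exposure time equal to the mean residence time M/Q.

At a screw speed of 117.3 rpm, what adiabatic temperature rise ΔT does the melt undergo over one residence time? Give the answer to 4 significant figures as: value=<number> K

Throughput in SI: Q_s = 251.1 kg/h ÷ 3600 s/h = 0.06975 kg/s
t_res = M / Q_s = 1.37 / 0.06975 = 19.6416 s
Convert to SI: D = 0.0372 m, h = 0.00362 m, N = 117.3/60 = 1.955 rev/s
Shear rate: γ̇ = πDN/h = π·0.0372·1.955/0.00362 = 63.1148 s⁻¹
ΔT = η·γ̇²·t_res/(ρ·cp) = [1656 × 63.1148² × 19.6416] / [1000 × 1734] = 74.7222 K

value=74.72 K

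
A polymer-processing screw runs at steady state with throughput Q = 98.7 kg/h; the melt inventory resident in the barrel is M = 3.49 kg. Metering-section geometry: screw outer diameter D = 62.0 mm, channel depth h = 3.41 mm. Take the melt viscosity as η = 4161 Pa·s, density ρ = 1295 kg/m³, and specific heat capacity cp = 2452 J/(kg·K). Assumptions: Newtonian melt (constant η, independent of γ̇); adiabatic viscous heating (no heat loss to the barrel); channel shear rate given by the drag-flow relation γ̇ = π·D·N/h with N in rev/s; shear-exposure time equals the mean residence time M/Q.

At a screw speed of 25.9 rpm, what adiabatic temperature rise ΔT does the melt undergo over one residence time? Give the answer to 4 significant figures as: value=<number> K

Q_s = Q / 3600 = 98.7 / 3600 = 0.0274167 kg/s
Mean residence time: t_res = M/Q_s = 3.49 kg / 0.0274167 kg/s = 127.295 s
D = 62.0 mm = 0.062 m;  h = 3.41 mm = 0.00341 m;  N = 25.9 rpm / 60 = 0.431667 rev/s
Shear rate: γ̇ = πDN/h = π·0.062·0.431667/0.00341 = 24.6567 s⁻¹
ΔT = η·γ̇²·t_res / (ρ·cp) = 4161 · (24.6567)² · 127.295 / (1295 · 2452) = 101.412 K

value=101.4 K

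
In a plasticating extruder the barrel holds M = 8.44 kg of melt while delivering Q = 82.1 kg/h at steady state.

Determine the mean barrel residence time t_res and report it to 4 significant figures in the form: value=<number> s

value=370.1 s

Q_s = Q / 3600 = 82.1 / 3600 = 0.0228056 kg/s
t_res = M / Q_s = 8.44 / 0.0228056 = 370.085 s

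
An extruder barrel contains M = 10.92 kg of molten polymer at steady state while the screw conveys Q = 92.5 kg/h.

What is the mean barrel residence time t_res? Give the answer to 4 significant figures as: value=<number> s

Throughput in SI: Q_s = 92.5 kg/h ÷ 3600 s/h = 0.0256944 kg/s
t_res = M / Q_s = 10.92 ÷ 0.0256944 = 424.995 s

value=425.0 s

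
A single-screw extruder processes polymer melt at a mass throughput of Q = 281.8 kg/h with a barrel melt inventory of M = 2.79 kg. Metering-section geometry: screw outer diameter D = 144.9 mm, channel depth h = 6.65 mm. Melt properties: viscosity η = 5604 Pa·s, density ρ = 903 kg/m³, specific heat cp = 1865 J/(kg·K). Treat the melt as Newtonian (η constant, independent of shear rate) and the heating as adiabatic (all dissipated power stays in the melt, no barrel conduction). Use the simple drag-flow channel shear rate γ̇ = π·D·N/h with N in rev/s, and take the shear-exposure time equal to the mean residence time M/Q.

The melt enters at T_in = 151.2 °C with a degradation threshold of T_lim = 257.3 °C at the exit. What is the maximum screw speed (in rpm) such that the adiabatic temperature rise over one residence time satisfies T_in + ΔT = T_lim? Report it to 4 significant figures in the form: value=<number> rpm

Q_s = Q / 3600 = 281.8 / 3600 = 0.0782778 kg/s
t_res = M / Q_s = 2.79 / 0.0782778 = 35.6423 s
Convert to metres: D = 0.1449 m, h = 0.00665 m
ΔT_a = T_lim − T_in = 257.3 − 151.2 = 106.1 K
Invert ΔT = ηγ̇²t_res/(ρcp) for γ̇: γ̇_max² = ΔT_a ρ cp / (η t_res) = 106.1·903·1865 / (5604·35.6423) = 894.578 s⁻²
γ̇_max = √894.578 = 29.9095 s⁻¹
N_max = γ̇_max h / (πD) = 29.9095·0.00665/(π·0.1449) = 0.436931 rev/s → ×60 = 26.2158 rpm

value=26.22 rpm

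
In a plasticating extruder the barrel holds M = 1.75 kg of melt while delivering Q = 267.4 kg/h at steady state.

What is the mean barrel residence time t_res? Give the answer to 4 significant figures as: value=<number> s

Throughput in SI: Q_s = 267.4 kg/h ÷ 3600 s/h = 0.0742778 kg/s
t_res = M / Q_s = 1.75 ÷ 0.0742778 = 23.5602 s

value=23.56 s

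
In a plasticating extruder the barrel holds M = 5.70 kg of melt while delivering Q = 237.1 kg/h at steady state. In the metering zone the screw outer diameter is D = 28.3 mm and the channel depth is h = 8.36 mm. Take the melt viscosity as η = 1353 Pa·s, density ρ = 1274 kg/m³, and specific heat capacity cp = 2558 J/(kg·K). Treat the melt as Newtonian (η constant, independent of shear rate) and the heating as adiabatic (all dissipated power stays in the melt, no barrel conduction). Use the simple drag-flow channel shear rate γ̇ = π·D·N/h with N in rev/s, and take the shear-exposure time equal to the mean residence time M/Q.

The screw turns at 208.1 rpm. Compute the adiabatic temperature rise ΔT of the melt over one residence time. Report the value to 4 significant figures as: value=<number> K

value=48.88 K

Q_s = Q / 3600 = 237.1 / 3600 = 0.0658611 kg/s
t_res = M / Q_s = 5.70 ÷ 0.0658611 = 86.5458 s
Geometry in metres: D = 28.3 mm → 0.0283 m, h = 8.36 mm → 0.00836 m; screw speed N = 208.1 rpm = 3.46833 rev/s
γ̇ = π D N / h = (π)(0.0283)(3.46833) / 0.00836 = 36.8851 s⁻¹
ΔT = η·γ̇²·t_res/(ρ·cp) = [1353 × 36.8851² × 86.5458] / [1274 × 2558] = 48.885 K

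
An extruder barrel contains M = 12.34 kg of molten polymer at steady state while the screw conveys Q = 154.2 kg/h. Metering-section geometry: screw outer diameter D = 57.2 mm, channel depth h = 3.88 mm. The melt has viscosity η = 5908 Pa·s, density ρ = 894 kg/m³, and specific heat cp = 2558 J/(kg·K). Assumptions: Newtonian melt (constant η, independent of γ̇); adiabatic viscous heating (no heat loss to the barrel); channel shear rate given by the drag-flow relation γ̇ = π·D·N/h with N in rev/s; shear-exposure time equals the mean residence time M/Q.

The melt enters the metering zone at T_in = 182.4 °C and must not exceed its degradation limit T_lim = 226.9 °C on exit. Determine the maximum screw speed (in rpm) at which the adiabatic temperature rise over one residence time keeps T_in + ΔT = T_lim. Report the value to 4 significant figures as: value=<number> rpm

value=10.02 rpm

Throughput in SI: Q_s = 154.2 kg/h ÷ 3600 s/h = 0.0428333 kg/s
Mean residence time: t_res = M/Q_s = 12.34 kg / 0.0428333 kg/s = 288.093 s
Geometry in SI: D = 57.2 mm → 0.0572 m, h = 3.88 mm → 0.00388 m
ΔT_a = T_lim − T_in = 226.9 − 182.4 = 44.5 K
γ̇_max² = ΔT_a·ρ·cp / (η·t_res) = [44.5 × 894 × 2558] / [5908 × 288.093] = 59.7894 s⁻²
γ̇_max = sqrt(59.7894) = 7.73236 s⁻¹
N_max = γ̇_max·h / (π·D) = 7.73236 · 0.00388 / (π · 0.0572) = 0.166954 rev/s = 10.0173 rpm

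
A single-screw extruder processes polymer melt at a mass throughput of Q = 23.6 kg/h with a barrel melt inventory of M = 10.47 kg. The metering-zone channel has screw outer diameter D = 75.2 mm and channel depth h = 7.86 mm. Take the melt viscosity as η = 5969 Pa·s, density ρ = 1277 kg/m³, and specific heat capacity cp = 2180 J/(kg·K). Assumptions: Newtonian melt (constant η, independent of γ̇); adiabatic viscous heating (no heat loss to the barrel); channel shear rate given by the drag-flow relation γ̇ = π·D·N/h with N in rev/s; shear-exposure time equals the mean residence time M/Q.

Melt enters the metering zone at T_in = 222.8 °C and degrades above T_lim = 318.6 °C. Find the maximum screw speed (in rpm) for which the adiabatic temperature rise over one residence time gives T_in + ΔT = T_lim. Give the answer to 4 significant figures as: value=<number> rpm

value=10.56 rpm

Q_s = Q / 3600 = 23.6 / 3600 = 0.00655556 kg/s
t_res = M / Q_s = 10.47 ÷ 0.00655556 = 1597.12 s
Convert to metres: D = 0.0752 m, h = 0.00786 m
Allowable rise: ΔT_a = T_lim − T_in = 318.6 − 222.8 = 95.8 K
γ̇_max² = ΔT_a·ρ·cp/(η·t_res) = 95.8·1277·2180/(5969·1597.12) = 27.9753 s⁻²
Take the square root: γ̇_max = √(27.9753) = 5.28916 s⁻¹
N_max = γ̇_max h / (πD) = 5.28916·0.00786/(π·0.0752) = 0.175971 rev/s → ×60 = 10.5583 rpm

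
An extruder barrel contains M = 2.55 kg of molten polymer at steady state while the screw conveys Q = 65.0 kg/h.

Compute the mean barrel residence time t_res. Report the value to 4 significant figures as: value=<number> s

value=141.2 s

Throughput in SI: Q_s = 65.0 kg/h ÷ 3600 s/h = 0.0180556 kg/s
t_res = M / Q_s = 2.55 / 0.0180556 = 141.231 s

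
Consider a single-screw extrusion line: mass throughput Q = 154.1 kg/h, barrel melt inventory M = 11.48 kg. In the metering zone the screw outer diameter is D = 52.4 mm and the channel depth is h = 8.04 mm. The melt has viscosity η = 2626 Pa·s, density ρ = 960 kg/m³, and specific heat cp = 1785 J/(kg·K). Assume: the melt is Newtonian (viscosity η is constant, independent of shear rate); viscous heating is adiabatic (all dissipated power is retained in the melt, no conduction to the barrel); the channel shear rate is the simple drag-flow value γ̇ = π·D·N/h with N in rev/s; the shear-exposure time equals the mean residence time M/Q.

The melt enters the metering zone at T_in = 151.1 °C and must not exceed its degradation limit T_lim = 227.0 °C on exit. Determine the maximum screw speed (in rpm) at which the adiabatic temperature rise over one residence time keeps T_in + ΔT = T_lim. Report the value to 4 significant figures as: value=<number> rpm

value=39.82 rpm

Convert throughput: Q = 154.1 kg/h = 154.1/3600 = 0.0428056 kg/s
t_res = M / Q_s = 11.48 ÷ 0.0428056 = 268.189 s
Geometry in SI: D = 52.4 mm → 0.0524 m, h = 8.04 mm → 0.00804 m
Allowable rise: ΔT_a = T_lim − T_in = 227.0 − 151.1 = 75.9 K
Invert ΔT = ηγ̇²t_res/(ρcp) for γ̇: γ̇_max² = ΔT_a ρ cp / (η t_res) = 75.9·960·1785 / (2626·268.189) = 184.678 s⁻²
γ̇_max = sqrt(184.678) = 13.5896 s⁻¹
N_max = γ̇_max h / (πD) = 13.5896·0.00804/(π·0.0524) = 0.663716 rev/s → ×60 = 39.823 rpm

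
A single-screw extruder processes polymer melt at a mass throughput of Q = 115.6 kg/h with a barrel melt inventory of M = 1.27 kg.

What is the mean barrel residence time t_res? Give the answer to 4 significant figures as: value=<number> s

value=39.55 s

Q_s = Q / 3600 = 115.6 / 3600 = 0.0321111 kg/s
t_res = M / Q_s = 1.27 / 0.0321111 = 39.5502 s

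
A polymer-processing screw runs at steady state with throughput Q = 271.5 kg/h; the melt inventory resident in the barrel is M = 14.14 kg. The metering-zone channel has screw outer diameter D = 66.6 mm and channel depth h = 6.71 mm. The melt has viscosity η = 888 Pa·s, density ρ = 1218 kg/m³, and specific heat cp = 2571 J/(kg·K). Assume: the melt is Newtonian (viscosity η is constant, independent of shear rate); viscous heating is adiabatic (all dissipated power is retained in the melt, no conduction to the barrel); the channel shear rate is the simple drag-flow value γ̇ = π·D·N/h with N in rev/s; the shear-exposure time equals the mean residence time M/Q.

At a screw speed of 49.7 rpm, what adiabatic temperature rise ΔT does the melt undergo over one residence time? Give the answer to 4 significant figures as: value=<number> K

Throughput in SI: Q_s = 271.5 kg/h ÷ 3600 s/h = 0.0754167 kg/s
Mean residence time: t_res = M/Q_s = 14.14 kg / 0.0754167 kg/s = 187.492 s
D = 66.6 mm = 0.0666 m;  h = 6.71 mm = 0.00671 m;  N = 49.7 rpm / 60 = 0.828333 rev/s
γ̇ = π·D·N / h = π · 0.0666 · 0.828333 / 0.00671 = 25.8289 s⁻¹
ΔT = η·γ̇²·t_res/(ρ·cp) = [888 × 25.8289² × 187.492] / [1218 × 2571] = 35.4698 K

value=35.47 K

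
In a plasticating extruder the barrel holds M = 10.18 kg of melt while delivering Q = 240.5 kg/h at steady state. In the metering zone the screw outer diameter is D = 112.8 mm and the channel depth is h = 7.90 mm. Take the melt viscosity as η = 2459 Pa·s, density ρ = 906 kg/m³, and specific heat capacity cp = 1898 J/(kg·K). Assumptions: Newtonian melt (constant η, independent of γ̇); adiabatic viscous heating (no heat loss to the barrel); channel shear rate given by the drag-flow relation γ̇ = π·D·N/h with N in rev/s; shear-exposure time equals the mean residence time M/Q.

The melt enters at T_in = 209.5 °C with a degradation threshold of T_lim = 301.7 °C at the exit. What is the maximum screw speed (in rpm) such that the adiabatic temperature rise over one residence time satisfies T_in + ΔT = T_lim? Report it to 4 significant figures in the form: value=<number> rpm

value=27.51 rpm

Q_s = Q / 3600 = 240.5 / 3600 = 0.0668056 kg/s
Mean residence time: t_res = M/Q_s = 10.18 kg / 0.0668056 kg/s = 152.383 s
D = 112.8 mm = 0.1128 m;  h = 7.90 mm = 0.0079 m
ΔT_a = T_lim − T_in = 301.7 °C − 209.5 °C = 92.2 K
γ̇_max² = ΔT_a·ρ·cp/(η·t_res) = 92.2·906·1898/(2459·152.383) = 423.118 s⁻²
Take the square root: γ̇_max = √(423.118) = 20.5698 s⁻¹
N_max = γ̇_max·h / (π·D) = 20.5698 · 0.0079 / (π · 0.1128) = 0.458563 rev/s = 27.5138 rpm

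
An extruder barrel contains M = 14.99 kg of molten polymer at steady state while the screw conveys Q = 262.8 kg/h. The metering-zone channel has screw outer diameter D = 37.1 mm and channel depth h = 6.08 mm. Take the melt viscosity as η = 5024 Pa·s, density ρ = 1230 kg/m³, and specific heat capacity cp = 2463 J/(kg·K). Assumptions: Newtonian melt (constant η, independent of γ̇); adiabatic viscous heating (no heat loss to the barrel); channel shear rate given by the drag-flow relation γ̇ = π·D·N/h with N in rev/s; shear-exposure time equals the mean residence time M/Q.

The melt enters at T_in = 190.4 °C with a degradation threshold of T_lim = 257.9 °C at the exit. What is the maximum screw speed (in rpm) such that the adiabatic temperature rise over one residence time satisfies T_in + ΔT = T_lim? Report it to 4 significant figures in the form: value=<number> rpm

Throughput in SI: Q_s = 262.8 kg/h ÷ 3600 s/h = 0.073 kg/s
t_res = M / Q_s = 14.99 / 0.073 = 205.342 s
Geometry in SI: D = 37.1 mm → 0.0371 m, h = 6.08 mm → 0.00608 m
ΔT_a = T_lim − T_in = 257.9 °C − 190.4 °C = 67.5 K
Invert ΔT = ηγ̇²t_res/(ρcp) for γ̇: γ̇_max² = ΔT_a ρ cp / (η t_res) = 67.5·1230·2463 / (5024·205.342) = 198.219 s⁻²
γ̇_max = √198.219 = 14.079 s⁻¹
N_max = γ̇_max h / (πD) = 14.079·0.00608/(π·0.0371) = 0.734433 rev/s → ×60 = 44.066 rpm

value=44.07 rpm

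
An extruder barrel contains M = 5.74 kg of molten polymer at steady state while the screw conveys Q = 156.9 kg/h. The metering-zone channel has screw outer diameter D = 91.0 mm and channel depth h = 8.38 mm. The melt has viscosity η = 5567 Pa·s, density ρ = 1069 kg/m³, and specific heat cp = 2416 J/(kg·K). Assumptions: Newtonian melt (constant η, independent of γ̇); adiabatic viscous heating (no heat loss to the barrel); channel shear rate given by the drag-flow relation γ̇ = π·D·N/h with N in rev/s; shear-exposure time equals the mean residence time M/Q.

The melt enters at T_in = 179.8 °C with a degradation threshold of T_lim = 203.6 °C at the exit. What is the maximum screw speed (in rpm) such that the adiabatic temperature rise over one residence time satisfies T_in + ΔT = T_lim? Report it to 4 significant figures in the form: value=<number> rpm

Convert throughput: Q = 156.9 kg/h = 156.9/3600 = 0.0435833 kg/s
Mean residence time: t_res = M/Q_s = 5.74 kg / 0.0435833 kg/s = 131.702 s
Convert to metres: D = 0.091 m, h = 0.00838 m
ΔT_a = T_lim − T_in = 203.6 − 179.8 = 23.8 K
γ̇_max² = ΔT_a·ρ·cp / (η·t_res) = [23.8 × 1069 × 2416] / [5567 × 131.702] = 83.8376 s⁻²
γ̇_max = √83.8376 = 9.15629 s⁻¹
N_max = γ̇_max·h / (π·D) = 9.15629 · 0.00838 / (π · 0.091) = 0.268394 rev/s = 16.1036 rpm

value=16.10 rpm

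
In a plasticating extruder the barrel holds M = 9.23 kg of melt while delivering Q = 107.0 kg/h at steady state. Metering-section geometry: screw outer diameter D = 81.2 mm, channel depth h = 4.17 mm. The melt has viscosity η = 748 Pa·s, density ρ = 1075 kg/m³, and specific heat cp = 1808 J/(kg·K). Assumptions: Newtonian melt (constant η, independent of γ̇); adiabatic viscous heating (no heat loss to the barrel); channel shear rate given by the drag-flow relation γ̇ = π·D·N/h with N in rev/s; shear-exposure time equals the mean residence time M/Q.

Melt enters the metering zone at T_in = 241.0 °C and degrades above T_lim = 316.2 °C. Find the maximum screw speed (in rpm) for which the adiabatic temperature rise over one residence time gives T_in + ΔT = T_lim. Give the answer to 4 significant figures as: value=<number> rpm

Convert throughput: Q = 107.0 kg/h = 107.0/3600 = 0.0297222 kg/s
Mean residence time: t_res = M/Q_s = 9.23 kg / 0.0297222 kg/s = 310.542 s
D = 81.2 mm = 0.0812 m;  h = 4.17 mm = 0.00417 m
ΔT_a = T_lim − T_in = 316.2 °C − 241.0 °C = 75.2 K
γ̇_max² = ΔT_a·ρ·cp / (η·t_res) = [75.2 × 1075 × 1808] / [748 × 310.542] = 629.22 s⁻²
γ̇_max = sqrt(629.22) = 25.0843 s⁻¹
N_max = γ̇_max·h / (π·D) = 25.0843 · 0.00417 / (π · 0.0812) = 0.410045 rev/s = 24.6027 rpm

value=24.60 rpm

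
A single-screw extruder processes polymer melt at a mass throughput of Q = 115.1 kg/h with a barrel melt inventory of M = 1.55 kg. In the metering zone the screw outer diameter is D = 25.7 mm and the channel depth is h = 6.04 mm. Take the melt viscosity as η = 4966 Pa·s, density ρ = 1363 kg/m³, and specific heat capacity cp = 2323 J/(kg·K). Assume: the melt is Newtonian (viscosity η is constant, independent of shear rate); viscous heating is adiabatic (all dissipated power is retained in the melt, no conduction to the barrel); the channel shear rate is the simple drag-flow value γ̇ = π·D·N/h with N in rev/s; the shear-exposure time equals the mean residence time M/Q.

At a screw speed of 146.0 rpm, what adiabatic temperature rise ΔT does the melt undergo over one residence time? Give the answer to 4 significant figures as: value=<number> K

Throughput in SI: Q_s = 115.1 kg/h ÷ 3600 s/h = 0.0319722 kg/s
t_res = M / Q_s = 1.55 / 0.0319722 = 48.4796 s
Geometry in metres: D = 25.7 mm → 0.0257 m, h = 6.04 mm → 0.00604 m; screw speed N = 146.0 rpm = 2.43333 rev/s
Shear rate: γ̇ = πDN/h = π·0.0257·2.43333/0.00604 = 32.5273 s⁻¹
Adiabatic rise: ΔT = η γ̇² t_res / (ρ cp) = 4966·(32.5273)²·48.4796 / (1363·2323) = 80.4481 K

value=80.45 K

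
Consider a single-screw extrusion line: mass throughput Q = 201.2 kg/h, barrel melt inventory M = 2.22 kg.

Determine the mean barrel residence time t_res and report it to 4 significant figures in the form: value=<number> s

value=39.72 s

Convert throughput: Q = 201.2 kg/h = 201.2/3600 = 0.0558889 kg/s
Mean residence time: t_res = M/Q_s = 2.22 kg / 0.0558889 kg/s = 39.7217 s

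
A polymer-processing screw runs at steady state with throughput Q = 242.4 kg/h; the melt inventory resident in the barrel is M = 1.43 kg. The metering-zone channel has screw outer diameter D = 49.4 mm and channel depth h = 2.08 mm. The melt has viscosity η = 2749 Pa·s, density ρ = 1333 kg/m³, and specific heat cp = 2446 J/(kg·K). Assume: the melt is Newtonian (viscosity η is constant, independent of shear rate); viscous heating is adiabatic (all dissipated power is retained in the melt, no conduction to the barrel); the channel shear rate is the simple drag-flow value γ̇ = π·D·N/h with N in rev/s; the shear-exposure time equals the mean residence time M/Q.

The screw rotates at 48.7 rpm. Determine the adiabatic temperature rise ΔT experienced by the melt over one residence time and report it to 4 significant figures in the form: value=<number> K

value=65.67 K

Convert throughput: Q = 242.4 kg/h = 242.4/3600 = 0.0673333 kg/s
t_res = M / Q_s = 1.43 / 0.0673333 = 21.2376 s
Convert to SI: D = 0.0494 m, h = 0.00208 m, N = 48.7/60 = 0.811667 rev/s
Shear rate: γ̇ = πDN/h = π·0.0494·0.811667/0.00208 = 60.5607 s⁻¹
ΔT = η·γ̇²·t_res / (ρ·cp) = 2749 · (60.5607)² · 21.2376 / (1333 · 2446) = 65.6714 K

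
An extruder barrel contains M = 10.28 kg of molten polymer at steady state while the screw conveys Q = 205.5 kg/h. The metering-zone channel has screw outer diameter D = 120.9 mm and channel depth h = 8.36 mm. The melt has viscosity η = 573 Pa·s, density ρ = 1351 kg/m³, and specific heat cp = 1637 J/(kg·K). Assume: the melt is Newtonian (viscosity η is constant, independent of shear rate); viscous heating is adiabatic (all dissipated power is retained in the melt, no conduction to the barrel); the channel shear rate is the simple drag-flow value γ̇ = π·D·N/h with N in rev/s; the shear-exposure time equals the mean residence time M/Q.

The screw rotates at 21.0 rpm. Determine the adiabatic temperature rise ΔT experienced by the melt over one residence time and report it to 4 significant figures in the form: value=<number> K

Q_s = Q / 3600 = 205.5 / 3600 = 0.0570833 kg/s
Mean residence time: t_res = M/Q_s = 10.28 kg / 0.0570833 kg/s = 180.088 s
Convert to SI: D = 0.1209 m, h = 0.00836 m, N = 21.0/60 = 0.35 rev/s
Shear rate: γ̇ = πDN/h = π·0.1209·0.35/0.00836 = 15.9015 s⁻¹
Adiabatic rise: ΔT = η γ̇² t_res / (ρ cp) = 573·(15.9015)²·180.088 / (1351·1637) = 11.7981 K

value=11.80 K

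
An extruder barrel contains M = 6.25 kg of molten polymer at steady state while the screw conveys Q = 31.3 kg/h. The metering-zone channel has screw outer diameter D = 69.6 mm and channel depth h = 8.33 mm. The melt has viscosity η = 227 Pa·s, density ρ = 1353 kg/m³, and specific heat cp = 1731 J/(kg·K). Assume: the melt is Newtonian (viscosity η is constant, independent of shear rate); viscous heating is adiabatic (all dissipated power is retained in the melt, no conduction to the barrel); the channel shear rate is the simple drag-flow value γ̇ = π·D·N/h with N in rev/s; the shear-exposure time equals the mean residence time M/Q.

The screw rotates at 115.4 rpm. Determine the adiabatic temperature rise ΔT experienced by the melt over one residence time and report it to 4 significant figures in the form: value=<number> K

Q_s = Q / 3600 = 31.3 / 3600 = 0.00869444 kg/s
t_res = M / Q_s = 6.25 / 0.00869444 = 718.85 s
D = 69.6 mm = 0.0696 m;  h = 8.33 mm = 0.00833 m;  N = 115.4 rpm / 60 = 1.92333 rev/s
γ̇ = π D N / h = (π)(0.0696)(1.92333) / 0.00833 = 50.4857 s⁻¹
ΔT = η·γ̇²·t_res / (ρ·cp) = 227 · (50.4857)² · 718.85 / (1353 · 1731) = 177.585 K

value=177.6 K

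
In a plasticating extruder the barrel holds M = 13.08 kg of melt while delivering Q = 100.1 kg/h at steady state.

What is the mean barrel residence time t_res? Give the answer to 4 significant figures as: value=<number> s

value=470.4 s

Throughput in SI: Q_s = 100.1 kg/h ÷ 3600 s/h = 0.0278056 kg/s
t_res = M / Q_s = 13.08 ÷ 0.0278056 = 470.41 s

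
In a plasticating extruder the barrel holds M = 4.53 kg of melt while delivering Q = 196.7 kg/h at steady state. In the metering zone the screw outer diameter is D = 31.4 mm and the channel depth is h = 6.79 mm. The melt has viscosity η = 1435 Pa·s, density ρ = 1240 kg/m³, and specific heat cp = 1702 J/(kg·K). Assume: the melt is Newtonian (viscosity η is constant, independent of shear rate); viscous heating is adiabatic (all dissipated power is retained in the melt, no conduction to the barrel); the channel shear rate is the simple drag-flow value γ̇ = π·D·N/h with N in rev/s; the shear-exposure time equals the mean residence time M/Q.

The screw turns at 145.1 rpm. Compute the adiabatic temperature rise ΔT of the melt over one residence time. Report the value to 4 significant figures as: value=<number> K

value=69.59 K

Throughput in SI: Q_s = 196.7 kg/h ÷ 3600 s/h = 0.0546389 kg/s
t_res = M / Q_s = 4.53 / 0.0546389 = 82.908 s
Convert to SI: D = 0.0314 m, h = 0.00679 m, N = 145.1/60 = 2.41833 rev/s
Shear rate: γ̇ = πDN/h = π·0.0314·2.41833/0.00679 = 35.1339 s⁻¹
Adiabatic rise: ΔT = η γ̇² t_res / (ρ cp) = 1435·(35.1339)²·82.908 / (1240·1702) = 69.5855 K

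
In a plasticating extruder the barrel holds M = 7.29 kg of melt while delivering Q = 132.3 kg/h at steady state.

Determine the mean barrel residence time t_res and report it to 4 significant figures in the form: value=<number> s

value=198.4 s

Throughput in SI: Q_s = 132.3 kg/h ÷ 3600 s/h = 0.03675 kg/s
t_res = M / Q_s = 7.29 / 0.03675 = 198.367 s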